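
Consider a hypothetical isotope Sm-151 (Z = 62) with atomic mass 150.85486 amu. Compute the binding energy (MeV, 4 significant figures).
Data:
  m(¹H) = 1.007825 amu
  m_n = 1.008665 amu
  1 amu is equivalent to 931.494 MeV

1305 MeV

Σm = 62·m(¹H) + 89·m_n = 62.485150 + 89.771185 = 152.256335 amu
The mass defect is 152.256335 − 150.85486 = 1.401475 amu.
Binding energy = Δm·c² = 1.401475 × 931.494 MeV/amu = 1305.47 MeV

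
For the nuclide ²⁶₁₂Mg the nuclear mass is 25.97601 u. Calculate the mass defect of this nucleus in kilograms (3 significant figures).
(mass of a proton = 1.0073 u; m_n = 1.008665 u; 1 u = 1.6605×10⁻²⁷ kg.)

3.87e-28 kg

Total constituent mass: 12 × 1.0073 + 14 × 1.008665 = 26.208910 u
Δm = 26.208910 − 25.97601 = 0.232900 u
In SI units: 0.232900 u × 1.6605×10⁻²⁷ kg/u = 3.8673e-28 kg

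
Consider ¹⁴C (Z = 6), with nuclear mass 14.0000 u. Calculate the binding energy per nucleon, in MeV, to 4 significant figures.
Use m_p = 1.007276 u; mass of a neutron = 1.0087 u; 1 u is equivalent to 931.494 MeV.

7.536 MeV/nucleon

Z = 6, so N = A − Z = 14 − 6 = 8.
Σm = 6·m_p + 8·m_n = 6.043656 + 8.0696 = 14.113256 u
The mass defect is 14.113256 − 14.0000 = 0.113256 u.
E_B = 0.113256 × 931.494 = 105.497 MeV
BE/A = 105.497 MeV / 14 = 7.536 MeV/nucleon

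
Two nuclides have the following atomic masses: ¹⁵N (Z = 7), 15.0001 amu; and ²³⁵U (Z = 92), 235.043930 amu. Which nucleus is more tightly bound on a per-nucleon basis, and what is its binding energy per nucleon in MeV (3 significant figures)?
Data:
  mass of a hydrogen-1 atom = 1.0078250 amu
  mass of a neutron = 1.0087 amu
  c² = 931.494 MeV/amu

¹⁵N: Σm = 7(1.0078250) + 8(1.0087) = 15.1243750 amu; Δm = 0.1242750 amu; E_B = 115.76 MeV; E_B/A = 7.717 MeV
²³⁵U: Σm = 92(1.0078250) + 143(1.0087) = 236.9640000 amu; Δm = 1.9200700 amu; E_B = 1788.5 MeV; E_B/A = 7.611 MeV
¹⁵N has the higher binding energy per nucleon, so it is the more tightly bound nucleus.

¹⁵N; 7.72 MeV/nucleon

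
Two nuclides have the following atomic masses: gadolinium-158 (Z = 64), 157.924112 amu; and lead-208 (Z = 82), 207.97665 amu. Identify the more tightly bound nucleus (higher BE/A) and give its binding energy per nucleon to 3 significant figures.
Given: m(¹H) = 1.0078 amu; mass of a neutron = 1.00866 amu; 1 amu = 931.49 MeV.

gadolinium-158: Σm = 64(1.0078) + 94(1.00866) = 159.31324 amu; Δm = 1.389128 amu; E_B = 1294.0 MeV; E_B/A = 8.190 MeV
lead-208: Σm = 82(1.0078) + 126(1.00866) = 209.73076 amu; Δm = 1.75411 amu; E_B = 1633.9 MeV; E_B/A = 7.855 MeV
gadolinium-158 has the higher binding energy per nucleon, so it is the more tightly bound nucleus.

gadolinium-158; 8.19 MeV/nucleon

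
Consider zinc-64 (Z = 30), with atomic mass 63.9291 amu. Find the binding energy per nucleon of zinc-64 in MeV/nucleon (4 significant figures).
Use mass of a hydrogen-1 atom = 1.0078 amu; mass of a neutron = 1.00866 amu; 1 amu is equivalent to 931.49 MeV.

8.723 MeV/nucleon

Total constituent mass: 30 × 1.0078 + 34 × 1.00866 = 64.52844 amu
Δm = 64.52844 − 63.9291 = 0.59934 amu
Binding energy = Δm·c² = 0.59934 × 931.49 MeV/amu = 558.279 MeV
BE/A = 558.279 MeV / 64 = 8.723 MeV/nucleon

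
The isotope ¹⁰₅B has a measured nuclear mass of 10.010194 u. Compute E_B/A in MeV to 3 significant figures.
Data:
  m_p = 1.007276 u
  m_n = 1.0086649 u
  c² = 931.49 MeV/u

Mass of separated nucleons = 5(1.007276) + 5(1.0086649) = 5.036380 + 5.0433245 = 10.0797045 u
The mass defect is 10.0797045 − 10.010194 = 0.0695105 u.
Binding energy = Δm·c² = 0.0695105 × 931.49 MeV/u = 64.7483 MeV
Per nucleon: 64.7483 / 10 = 6.4748 MeV

6.47 MeV/nucleon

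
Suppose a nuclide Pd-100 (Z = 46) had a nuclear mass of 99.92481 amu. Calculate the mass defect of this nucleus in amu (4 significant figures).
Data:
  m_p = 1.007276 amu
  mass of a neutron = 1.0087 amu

0.8797 amu

The nucleus contains 46 protons and 100 − 46 = 54 neutrons.
Σm = 46·m_p + 54·m_n = 46.334696 + 54.4698 = 100.804496 amu
Mass defect Δm = 100.804496 − 99.92481 = 0.879686 amu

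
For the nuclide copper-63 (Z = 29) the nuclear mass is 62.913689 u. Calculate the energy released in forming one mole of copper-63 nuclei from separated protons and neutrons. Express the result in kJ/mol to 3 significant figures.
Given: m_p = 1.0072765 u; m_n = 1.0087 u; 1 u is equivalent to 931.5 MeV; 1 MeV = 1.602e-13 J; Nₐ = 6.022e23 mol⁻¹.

With 29 protons and 34 neutrons (A = 63):
Mass of separated nucleons = 29(1.0072765) + 34(1.0087) = 29.2110185 + 34.2958 = 63.5068185 u
Δm = 63.5068185 − 62.913689 = 0.5931295 u
E_B = 0.5931295 × 931.5 = 552.500 MeV
Per nucleus in joules: 552.500 MeV × 1.602e-13 J/MeV = 8.8511e-11 J
Per mole: 8.8511e-11 J × 6.022e23 mol⁻¹ = 5.3301e+13 J/mol

5.33e+10 kJ/mol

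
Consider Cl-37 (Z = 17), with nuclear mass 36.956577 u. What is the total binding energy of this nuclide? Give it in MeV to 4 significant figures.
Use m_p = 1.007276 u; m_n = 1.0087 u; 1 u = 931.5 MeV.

317.7 MeV

Mass of separated nucleons = 17(1.007276) + 20(1.0087) = 17.123692 + 20.1740 = 37.297692 u
The mass defect is 37.297692 − 36.956577 = 0.341115 u.
Converting to energy: 0.341115 u × 931.5 MeV/u = 317.749 MeV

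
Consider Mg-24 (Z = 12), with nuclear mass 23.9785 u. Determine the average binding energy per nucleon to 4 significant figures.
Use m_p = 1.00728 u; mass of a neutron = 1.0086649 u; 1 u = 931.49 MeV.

Mass of separated nucleons = 12(1.00728) + 12(1.0086649) = 12.08736 + 12.1039788 = 24.1913388 u
The mass defect is 24.1913388 − 23.9785 = 0.2128388 u.
E_B = 0.2128388 × 931.49 = 198.257 MeV
BE/A = 198.257 MeV / 24 = 8.261 MeV/nucleon

8.261 MeV/nucleon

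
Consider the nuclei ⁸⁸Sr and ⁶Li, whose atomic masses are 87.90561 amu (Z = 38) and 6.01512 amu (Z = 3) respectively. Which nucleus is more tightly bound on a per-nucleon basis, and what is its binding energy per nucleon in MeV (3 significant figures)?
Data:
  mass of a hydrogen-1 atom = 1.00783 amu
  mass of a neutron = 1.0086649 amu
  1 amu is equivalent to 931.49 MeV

⁸⁸Sr: Σm = 38(1.00783) + 50(1.0086649) = 88.7307850 amu; Δm = 0.8251750 amu; E_B = 768.642 MeV; E_B/A = 8.7346 MeV
⁶Li: Σm = 3(1.00783) + 3(1.0086649) = 6.0494847 amu; Δm = 0.0343647 amu; E_B = 32.010 MeV; E_B/A = 5.335 MeV
⁸⁸Sr has the higher binding energy per nucleon, so it is the more tightly bound nucleus.

⁸⁸Sr; 8.73 MeV/nucleon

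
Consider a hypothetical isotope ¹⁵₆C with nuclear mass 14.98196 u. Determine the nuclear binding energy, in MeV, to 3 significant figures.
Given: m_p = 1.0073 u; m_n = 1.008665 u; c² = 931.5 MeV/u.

130 MeV

The nucleus contains 6 protons and 15 − 6 = 9 neutrons.
Total constituent mass: 6 × 1.0073 + 9 × 1.008665 = 15.121785 u
The mass defect is 15.121785 − 14.98196 = 0.139825 u.
Converting to energy: 0.139825 u × 931.5 MeV/u = 130.247 MeV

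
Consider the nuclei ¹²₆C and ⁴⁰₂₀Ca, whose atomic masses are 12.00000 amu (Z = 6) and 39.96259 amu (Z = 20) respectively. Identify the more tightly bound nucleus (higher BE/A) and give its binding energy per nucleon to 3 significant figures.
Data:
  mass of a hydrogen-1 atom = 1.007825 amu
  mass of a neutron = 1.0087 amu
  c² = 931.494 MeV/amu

¹²₆C: Σm = 6(1.007825) + 6(1.0087) = 12.099150 amu; Δm = 0.099150 amu; E_B = 92.3576 MeV; E_B/A = 7.696 MeV
⁴⁰₂₀Ca: Σm = 20(1.007825) + 20(1.0087) = 40.330500 amu; Δm = 0.367910 amu; E_B = 342.71 MeV; E_B/A = 8.568 MeV
⁴⁰₂₀Ca has the higher binding energy per nucleon, so it is the more tightly bound nucleus.

⁴⁰₂₀Ca; 8.57 MeV/nucleon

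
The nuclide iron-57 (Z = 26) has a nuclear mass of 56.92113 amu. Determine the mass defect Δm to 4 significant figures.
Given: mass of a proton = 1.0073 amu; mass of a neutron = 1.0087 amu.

With 26 protons and 31 neutrons (A = 57):
Σm = 26·m_p + 31·m_n = 26.1898 + 31.2697 = 57.4595 amu
Mass defect Δm = 57.4595 − 56.92113 = 0.53837 amu

0.5384 amu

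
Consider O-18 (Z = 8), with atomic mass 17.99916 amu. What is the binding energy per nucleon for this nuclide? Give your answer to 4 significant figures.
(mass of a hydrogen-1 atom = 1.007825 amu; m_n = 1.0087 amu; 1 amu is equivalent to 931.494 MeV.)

The nucleus contains 8 protons and 18 − 8 = 10 neutrons.
Mass of separated nucleons = 8(1.007825) + 10(1.0087) = 8.062600 + 10.0870 = 18.149600 amu
The mass defect is 18.149600 − 17.99916 = 0.150440 amu.
E_B = 0.150440 × 931.494 = 140.134 MeV
Dividing by A = 18 gives 7.785 MeV per nucleon.

7.785 MeV/nucleon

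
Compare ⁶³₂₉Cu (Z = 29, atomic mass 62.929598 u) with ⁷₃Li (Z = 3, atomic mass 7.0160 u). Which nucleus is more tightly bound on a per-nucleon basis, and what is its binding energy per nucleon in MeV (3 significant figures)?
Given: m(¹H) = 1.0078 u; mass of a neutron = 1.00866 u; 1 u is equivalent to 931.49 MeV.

⁶³₂₉Cu: Σm = 29(1.0078) + 34(1.00866) = 63.52064 u; Δm = 0.591042 u; E_B = 550.55 MeV; E_B/A = 8.739 MeV
⁷₃Li: Σm = 3(1.0078) + 4(1.00866) = 7.05804 u; Δm = 0.04204 u; E_B = 39.160 MeV; E_B/A = 5.594 MeV
⁶³₂₉Cu has the higher binding energy per nucleon, so it is the more tightly bound nucleus.

⁶³₂₉Cu; 8.74 MeV/nucleon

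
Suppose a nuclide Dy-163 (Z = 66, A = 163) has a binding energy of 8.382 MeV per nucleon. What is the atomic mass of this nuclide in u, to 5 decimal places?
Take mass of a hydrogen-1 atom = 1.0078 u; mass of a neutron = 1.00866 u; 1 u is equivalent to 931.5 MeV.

Total binding energy = 163 × 8.382 = 1366.266 MeV
Mass defect = 1366.266 MeV / (931.5 MeV/u) = 1.4667375 u
Constituent mass = 66(1.0078) + 97(1.00866) = 164.35482 u
Atomic mass = 164.35482 − 1.4667375 = 162.8880825 u ≈ 162.88808 u (to 5 decimal places)

162.88808 u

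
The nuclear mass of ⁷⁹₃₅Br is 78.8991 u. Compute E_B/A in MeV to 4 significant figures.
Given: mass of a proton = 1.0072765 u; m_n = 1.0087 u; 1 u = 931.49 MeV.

8.706 MeV/nucleon

Σm = 35·m_p + 44·m_n = 35.2546775 + 44.3828 = 79.6374775 u
Δm = 79.6374775 − 78.8991 = 0.7383775 u
Binding energy = Δm·c² = 0.7383775 × 931.49 MeV/u = 687.791 MeV
Dividing by A = 79 gives 8.706 MeV per nucleon.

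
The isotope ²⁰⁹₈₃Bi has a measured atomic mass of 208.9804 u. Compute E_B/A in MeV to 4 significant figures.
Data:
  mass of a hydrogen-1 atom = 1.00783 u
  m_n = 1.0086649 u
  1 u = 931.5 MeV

The nucleus contains 83 protons and 209 − 83 = 126 neutrons.
Mass of separated nucleons = 83(1.00783) + 126(1.0086649) = 83.64989 + 127.0917774 = 210.7416674 u
The mass defect is 210.7416674 − 208.9804 = 1.7612674 u.
Binding energy = Δm·c² = 1.7612674 × 931.5 MeV/u = 1640.62 MeV
Per nucleon: 1640.62 / 209 = 7.850 MeV

7.850 MeV/nucleon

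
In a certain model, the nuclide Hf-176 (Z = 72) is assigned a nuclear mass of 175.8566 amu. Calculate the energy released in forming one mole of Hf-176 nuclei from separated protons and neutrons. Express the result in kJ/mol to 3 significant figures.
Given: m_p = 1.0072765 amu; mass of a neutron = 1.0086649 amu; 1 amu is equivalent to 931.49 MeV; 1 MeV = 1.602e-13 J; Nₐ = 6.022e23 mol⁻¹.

Z = 72, so N = A − Z = 176 − 72 = 104.
Σm = 72·m_p + 104·m_n = 72.5239080 + 104.9011496 = 177.4250576 amu
Δm = 177.4250576 − 175.8566 = 1.5684576 amu
E_B = 1.5684576 × 931.49 = 1461.00 MeV
Per nucleus in joules: 1461.00 MeV × 1.602e-13 J/MeV = 2.3405e-10 J
Per mole: 2.3405e-10 J × 6.022e23 mol⁻¹ = 1.4094e+14 J/mol

1.41e+11 kJ/mol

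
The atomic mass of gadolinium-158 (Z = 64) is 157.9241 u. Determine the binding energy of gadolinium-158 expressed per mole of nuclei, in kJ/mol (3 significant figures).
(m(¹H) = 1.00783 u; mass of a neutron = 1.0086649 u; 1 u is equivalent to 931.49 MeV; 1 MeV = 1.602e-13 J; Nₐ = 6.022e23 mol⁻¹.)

1.25e+11 kJ/mol

Mass of separated nucleons = 64(1.00783) + 94(1.0086649) = 64.50112 + 94.8145006 = 159.3156206 u
Mass defect Δm = 159.3156206 − 157.9241 = 1.3915206 u
Binding energy = Δm·c² = 1.3915206 × 931.49 MeV/u = 1296.19 MeV
Per nucleus in joules: 1296.19 MeV × 1.602e-13 J/MeV = 2.0765e-10 J
Per mole: 2.0765e-10 J × 6.022e23 mol⁻¹ = 1.2505e+14 J/mol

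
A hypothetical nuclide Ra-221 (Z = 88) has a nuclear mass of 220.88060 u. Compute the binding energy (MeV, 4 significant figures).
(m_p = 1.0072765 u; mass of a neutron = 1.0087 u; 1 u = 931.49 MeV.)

1786 MeV

The nucleus contains 88 protons and 221 − 88 = 133 neutrons.
Mass of separated nucleons = 88(1.0072765) + 133(1.0087) = 88.6403320 + 134.1571 = 222.7974320 u
Δm = 222.7974320 − 220.88060 = 1.9168320 u
Binding energy = Δm·c² = 1.9168320 × 931.49 MeV/u = 1785.51 MeV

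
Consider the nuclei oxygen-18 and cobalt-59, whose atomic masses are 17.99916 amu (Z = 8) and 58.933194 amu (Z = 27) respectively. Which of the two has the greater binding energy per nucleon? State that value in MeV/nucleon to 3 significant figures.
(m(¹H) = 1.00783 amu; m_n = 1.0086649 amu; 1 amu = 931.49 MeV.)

cobalt-59; 8.77 MeV/nucleon

oxygen-18: Σm = 8(1.00783) + 10(1.0086649) = 18.1492890 amu; Δm = 0.1501290 amu; E_B = 139.84 MeV; E_B/A = 7.769 MeV
cobalt-59: Σm = 27(1.00783) + 32(1.0086649) = 59.4886868 amu; Δm = 0.5554928 amu; E_B = 517.44 MeV; E_B/A = 8.770 MeV
cobalt-59 has the higher binding energy per nucleon, so it is the more tightly bound nucleus.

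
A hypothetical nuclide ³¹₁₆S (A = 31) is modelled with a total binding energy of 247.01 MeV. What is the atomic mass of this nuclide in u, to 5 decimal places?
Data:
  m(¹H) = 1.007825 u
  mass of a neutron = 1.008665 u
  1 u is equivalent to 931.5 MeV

30.99000 u

Mass defect = 247.01 MeV / (931.5 MeV/u) = 0.2651744 u
Constituent mass = 16(1.007825) + 15(1.008665) = 31.255175 u
Atomic mass = 31.255175 − 0.2651744 = 30.9900006 u ≈ 30.99000 u (to 5 decimal places)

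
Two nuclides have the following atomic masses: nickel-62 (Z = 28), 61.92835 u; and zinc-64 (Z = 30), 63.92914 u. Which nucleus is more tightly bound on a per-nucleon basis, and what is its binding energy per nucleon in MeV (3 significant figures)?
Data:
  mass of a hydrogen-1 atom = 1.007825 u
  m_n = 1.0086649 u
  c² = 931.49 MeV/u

nickel-62: Σm = 28(1.007825) + 34(1.0086649) = 62.5137066 u; Δm = 0.5853566 u; E_B = 545.25 MeV; E_B/A = 8.794 MeV
zinc-64: Σm = 30(1.007825) + 34(1.0086649) = 64.5293566 u; Δm = 0.6002166 u; E_B = 559.10 MeV; E_B/A = 8.736 MeV
nickel-62 has the higher binding energy per nucleon, so it is the more tightly bound nucleus.

nickel-62; 8.79 MeV/nucleon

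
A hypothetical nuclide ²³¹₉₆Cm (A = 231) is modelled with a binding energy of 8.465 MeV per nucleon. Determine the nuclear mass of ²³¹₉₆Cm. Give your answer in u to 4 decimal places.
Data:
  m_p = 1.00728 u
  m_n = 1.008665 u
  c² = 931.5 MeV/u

230.7694 u

Total binding energy = 231 × 8.465 = 1955.415 MeV
Mass defect = 1955.415 MeV / (931.5 MeV/u) = 2.099211 u
Constituent mass = 96(1.00728) + 135(1.008665) = 232.868655 u
Nuclear mass = 232.868655 − 2.099211 = 230.769444 u ≈ 230.7694 u (to 4 decimal places)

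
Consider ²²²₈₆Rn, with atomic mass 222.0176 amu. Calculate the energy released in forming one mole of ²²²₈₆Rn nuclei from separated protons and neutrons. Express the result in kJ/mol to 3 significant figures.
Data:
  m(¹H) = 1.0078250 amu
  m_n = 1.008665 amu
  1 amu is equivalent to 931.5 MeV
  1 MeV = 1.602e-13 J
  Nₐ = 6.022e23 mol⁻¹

Z = 86, so N = A − Z = 222 − 86 = 136.
Mass of separated nucleons = 86(1.0078250) + 136(1.008665) = 86.6729500 + 137.178440 = 223.8513900 amu
Mass defect Δm = 223.8513900 − 222.0176 = 1.8337900 amu
E_B = 1.8337900 × 931.5 = 1708.18 MeV
Per nucleus in joules: 1708.18 MeV × 1.602e-13 J/MeV = 2.7365e-10 J
Per mole: 2.7365e-10 J × 6.022e23 mol⁻¹ = 1.6479e+14 J/mol

1.65e+11 kJ/mol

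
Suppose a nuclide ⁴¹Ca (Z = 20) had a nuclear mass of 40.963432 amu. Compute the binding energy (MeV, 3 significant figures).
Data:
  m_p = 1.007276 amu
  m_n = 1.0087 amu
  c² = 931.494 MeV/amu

340 MeV

The nucleus contains 20 protons and 41 − 20 = 21 neutrons.
Σm = 20·m_p + 21·m_n = 20.145520 + 21.1827 = 41.328220 amu
Δm = 41.328220 − 40.963432 = 0.364788 amu
Binding energy = Δm·c² = 0.364788 × 931.494 MeV/amu = 339.798 MeV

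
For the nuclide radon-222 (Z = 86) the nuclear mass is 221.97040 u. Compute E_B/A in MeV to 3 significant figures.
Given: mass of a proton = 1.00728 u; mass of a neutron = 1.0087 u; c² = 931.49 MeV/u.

The nucleus contains 86 protons and 222 − 86 = 136 neutrons.
Total constituent mass: 86 × 1.00728 + 136 × 1.0087 = 223.80928 u
Mass defect Δm = 223.80928 − 221.97040 = 1.83888 u
Converting to energy: 1.83888 u × 931.49 MeV/u = 1712.90 MeV
Dividing by A = 222 gives 7.716 MeV per nucleon.

7.72 MeV/nucleon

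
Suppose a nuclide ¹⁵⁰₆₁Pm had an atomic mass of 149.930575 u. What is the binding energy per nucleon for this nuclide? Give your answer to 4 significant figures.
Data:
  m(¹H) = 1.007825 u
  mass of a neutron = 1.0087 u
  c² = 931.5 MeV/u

Σm = 61·m(¹H) + 89·m_n = 61.477325 + 89.7743 = 151.251625 u
Δm = 151.251625 − 149.930575 = 1.321050 u
Converting to energy: 1.321050 u × 931.5 MeV/u = 1230.56 MeV
Dividing by A = 150 gives 8.204 MeV per nucleon.

8.204 MeV/nucleon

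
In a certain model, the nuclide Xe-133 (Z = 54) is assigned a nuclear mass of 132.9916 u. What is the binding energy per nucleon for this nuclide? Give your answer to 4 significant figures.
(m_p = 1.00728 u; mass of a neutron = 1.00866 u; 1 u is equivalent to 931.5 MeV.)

7.604 MeV/nucleon

The nucleus contains 54 protons and 133 − 54 = 79 neutrons.
Mass of separated nucleons = 54(1.00728) + 79(1.00866) = 54.39312 + 79.68414 = 134.07726 u
The mass defect is 134.07726 − 132.9916 = 1.08566 u.
E_B = 1.08566 × 931.5 = 1011.29 MeV
Per nucleon: 1011.29 / 133 = 7.604 MeV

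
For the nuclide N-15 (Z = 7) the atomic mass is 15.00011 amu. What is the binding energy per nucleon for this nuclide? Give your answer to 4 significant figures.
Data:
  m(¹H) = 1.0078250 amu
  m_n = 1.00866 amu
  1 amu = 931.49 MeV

Total constituent mass: 7 × 1.0078250 + 8 × 1.00866 = 15.1240550 amu
The mass defect is 15.1240550 − 15.00011 = 0.1239450 amu.
Converting to energy: 0.1239450 amu × 931.49 MeV/amu = 115.454 MeV
BE/A = 115.454 MeV / 15 = 7.697 MeV/nucleon

7.697 MeV/nucleon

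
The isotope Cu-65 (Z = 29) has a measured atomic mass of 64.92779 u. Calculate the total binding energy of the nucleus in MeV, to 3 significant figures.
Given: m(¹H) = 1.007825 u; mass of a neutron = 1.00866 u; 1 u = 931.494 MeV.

The nucleus contains 29 protons and 65 − 29 = 36 neutrons.
Total constituent mass: 29 × 1.007825 + 36 × 1.00866 = 65.538685 u
Δm = 65.538685 − 64.92779 = 0.610895 u
Binding energy = Δm·c² = 0.610895 × 931.494 MeV/u = 569.045 MeV

569 MeV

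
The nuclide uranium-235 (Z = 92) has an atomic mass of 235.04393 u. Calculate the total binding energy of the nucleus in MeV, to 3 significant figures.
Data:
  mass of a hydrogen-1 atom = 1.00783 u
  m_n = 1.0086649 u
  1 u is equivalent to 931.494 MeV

1780 MeV

Total constituent mass: 92 × 1.00783 + 143 × 1.0086649 = 236.9594407 u
Δm = 236.9594407 − 235.04393 = 1.9155107 u
Binding energy = Δm·c² = 1.9155107 × 931.494 MeV/u = 1784.29 MeV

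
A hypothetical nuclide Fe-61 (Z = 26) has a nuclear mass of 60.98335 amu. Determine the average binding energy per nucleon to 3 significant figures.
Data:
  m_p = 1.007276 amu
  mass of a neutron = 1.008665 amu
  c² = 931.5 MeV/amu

7.77 MeV/nucleon

The nucleus contains 26 protons and 61 − 26 = 35 neutrons.
Σm = 26·m_p + 35·m_n = 26.189176 + 35.303275 = 61.492451 amu
The mass defect is 61.492451 − 60.98335 = 0.509101 amu.
Binding energy = Δm·c² = 0.509101 × 931.5 MeV/amu = 474.228 MeV
Dividing by A = 61 gives 7.774 MeV per nucleon.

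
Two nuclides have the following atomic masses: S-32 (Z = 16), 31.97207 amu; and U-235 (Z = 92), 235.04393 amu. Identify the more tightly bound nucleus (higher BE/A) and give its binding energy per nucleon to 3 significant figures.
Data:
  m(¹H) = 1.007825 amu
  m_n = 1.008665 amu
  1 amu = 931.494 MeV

S-32: Σm = 16(1.007825) + 16(1.008665) = 32.263840 amu; Δm = 0.291770 amu; E_B = 271.78 MeV; E_B/A = 8.493 MeV
U-235: Σm = 92(1.007825) + 143(1.008665) = 236.958995 amu; Δm = 1.915065 amu; E_B = 1783.9 MeV; E_B/A = 7.591 MeV
S-32 has the higher binding energy per nucleon, so it is the more tightly bound nucleus.

S-32; 8.49 MeV/nucleon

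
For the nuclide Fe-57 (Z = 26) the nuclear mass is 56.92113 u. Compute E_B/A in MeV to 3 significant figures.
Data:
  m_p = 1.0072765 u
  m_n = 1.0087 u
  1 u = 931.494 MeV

8.79 MeV/nucleon

With 26 protons and 31 neutrons (A = 57):
Total constituent mass: 26 × 1.0072765 + 31 × 1.0087 = 57.4588890 u
Mass defect Δm = 57.4588890 − 56.92113 = 0.5377590 u
Binding energy = Δm·c² = 0.5377590 × 931.494 MeV/u = 500.919 MeV
Per nucleon: 500.919 / 57 = 8.788 MeV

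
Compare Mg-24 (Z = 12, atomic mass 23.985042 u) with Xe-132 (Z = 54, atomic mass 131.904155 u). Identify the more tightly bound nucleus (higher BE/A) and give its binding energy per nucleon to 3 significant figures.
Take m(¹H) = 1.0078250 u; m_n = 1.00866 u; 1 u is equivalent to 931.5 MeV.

Mg-24: Σm = 12(1.0078250) + 12(1.00866) = 24.1978200 u; Δm = 0.2127780 u; E_B = 198.20 MeV; E_B/A = 8.258 MeV
Xe-132: Σm = 54(1.0078250) + 78(1.00866) = 133.0980300 u; Δm = 1.1938750 u; E_B = 1112.095 MeV; E_B/A = 8.42496 MeV
Xe-132 has the higher binding energy per nucleon, so it is the more tightly bound nucleus.

Xe-132; 8.42 MeV/nucleon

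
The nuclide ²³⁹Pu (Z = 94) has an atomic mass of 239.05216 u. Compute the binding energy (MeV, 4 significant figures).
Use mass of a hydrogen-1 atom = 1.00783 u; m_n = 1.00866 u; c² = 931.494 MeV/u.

1807 MeV

Mass of separated nucleons = 94(1.00783) + 145(1.00866) = 94.73602 + 146.25570 = 240.99172 u
Δm = 240.99172 − 239.05216 = 1.93956 u
Converting to energy: 1.93956 u × 931.494 MeV/u = 1806.69 MeV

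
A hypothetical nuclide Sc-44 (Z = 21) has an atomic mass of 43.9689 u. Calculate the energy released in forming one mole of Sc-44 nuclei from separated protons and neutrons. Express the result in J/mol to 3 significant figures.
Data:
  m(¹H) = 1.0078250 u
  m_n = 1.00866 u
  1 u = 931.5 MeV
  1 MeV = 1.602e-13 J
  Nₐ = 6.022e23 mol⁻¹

With 21 protons and 23 neutrons (A = 44):
Σm = 21·m(¹H) + 23·m_n = 21.1643250 + 23.19918 = 44.3635050 u
The mass defect is 44.3635050 − 43.9689 = 0.3946050 u.
Converting to energy: 0.3946050 u × 931.5 MeV/u = 367.575 MeV
Per nucleus in joules: 367.575 MeV × 1.602e-13 J/MeV = 5.8886e-11 J
Per mole: 5.8886e-11 J × 6.022e23 mol⁻¹ = 3.5461e+13 J/mol

3.55e+13 J/mol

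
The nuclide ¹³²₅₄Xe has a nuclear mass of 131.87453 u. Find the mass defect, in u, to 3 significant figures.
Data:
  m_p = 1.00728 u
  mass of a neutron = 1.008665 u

Total constituent mass: 54 × 1.00728 + 78 × 1.008665 = 133.068990 u
The mass defect is 133.068990 − 131.87453 = 1.194460 u.

1.19 u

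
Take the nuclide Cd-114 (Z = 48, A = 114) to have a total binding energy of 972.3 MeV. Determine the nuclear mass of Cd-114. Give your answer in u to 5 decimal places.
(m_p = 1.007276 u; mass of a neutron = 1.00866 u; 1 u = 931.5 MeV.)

113.87701 u

Mass defect = 972.3 MeV / (931.5 MeV/u) = 1.0438003 u
Constituent mass = 48(1.007276) + 66(1.00866) = 114.920808 u
Nuclear mass = 114.920808 − 1.0438003 = 113.8770077 u ≈ 113.87701 u (to 5 decimal places)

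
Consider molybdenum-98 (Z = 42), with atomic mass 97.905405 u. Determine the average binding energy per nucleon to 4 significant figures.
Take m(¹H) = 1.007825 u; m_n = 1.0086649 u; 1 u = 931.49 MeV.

8.635 MeV/nucleon

Z = 42, so N = A − Z = 98 − 42 = 56.
Total constituent mass: 42 × 1.007825 + 56 × 1.0086649 = 98.8138844 u
Δm = 98.8138844 − 97.905405 = 0.9084794 u
E_B = 0.9084794 × 931.49 = 846.239 MeV
Per nucleon: 846.239 / 98 = 8.635 MeV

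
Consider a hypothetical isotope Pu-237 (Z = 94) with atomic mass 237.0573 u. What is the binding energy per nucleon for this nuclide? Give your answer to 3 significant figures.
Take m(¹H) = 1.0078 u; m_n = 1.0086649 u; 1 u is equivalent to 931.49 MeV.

7.53 MeV/nucleon

With 94 protons and 143 neutrons (A = 237):
Mass of separated nucleons = 94(1.0078) + 143(1.0086649) = 94.7332 + 144.2390807 = 238.9722807 u
Δm = 238.9722807 − 237.0573 = 1.9149807 u
E_B = 1.9149807 × 931.49 = 1783.79 MeV
Per nucleon: 1783.79 / 237 = 7.527 MeV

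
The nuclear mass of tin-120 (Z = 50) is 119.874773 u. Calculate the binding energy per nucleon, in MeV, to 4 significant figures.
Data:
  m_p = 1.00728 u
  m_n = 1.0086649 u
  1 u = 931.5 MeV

Z = 50, so N = A − Z = 120 − 50 = 70.
Mass of separated nucleons = 50(1.00728) + 70(1.0086649) = 50.36400 + 70.6065430 = 120.9705430 u
Mass defect Δm = 120.9705430 − 119.874773 = 1.0957700 u
Converting to energy: 1.0957700 u × 931.5 MeV/u = 1020.71 MeV
Per nucleon: 1020.71 / 120 = 8.506 MeV

8.506 MeV/nucleon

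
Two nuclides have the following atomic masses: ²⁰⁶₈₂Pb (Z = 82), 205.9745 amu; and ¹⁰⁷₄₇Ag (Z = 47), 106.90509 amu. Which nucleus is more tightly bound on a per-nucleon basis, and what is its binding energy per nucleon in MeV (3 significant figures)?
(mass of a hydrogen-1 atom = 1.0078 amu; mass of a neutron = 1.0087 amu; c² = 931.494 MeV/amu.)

¹⁰⁷₄₇Ag; 8.56 MeV/nucleon

²⁰⁶₈₂Pb: Σm = 82(1.0078) + 124(1.0087) = 207.7184 amu; Δm = 1.7439 amu; E_B = 1624.43 MeV; E_B/A = 7.886 MeV
¹⁰⁷₄₇Ag: Σm = 47(1.0078) + 60(1.0087) = 107.8886 amu; Δm = 0.98351 amu; E_B = 916.13 MeV; E_B/A = 8.562 MeV
¹⁰⁷₄₇Ag has the higher binding energy per nucleon, so it is the more tightly bound nucleus.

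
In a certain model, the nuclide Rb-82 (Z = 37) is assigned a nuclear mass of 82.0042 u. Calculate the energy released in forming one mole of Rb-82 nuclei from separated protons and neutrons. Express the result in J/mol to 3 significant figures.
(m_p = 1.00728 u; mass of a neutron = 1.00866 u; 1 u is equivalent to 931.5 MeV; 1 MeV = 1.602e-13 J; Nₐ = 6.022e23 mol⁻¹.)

5.88e+13 J/mol

Σm = 37·m_p + 45·m_n = 37.26936 + 45.38970 = 82.65906 u
Mass defect Δm = 82.65906 − 82.0042 = 0.65486 u
Binding energy = Δm·c² = 0.65486 × 931.5 MeV/u = 610.002 MeV
Per nucleus in joules: 610.002 MeV × 1.602e-13 J/MeV = 9.7722e-11 J
Per mole: 9.7722e-11 J × 6.022e23 mol⁻¹ = 5.8848e+13 J/mol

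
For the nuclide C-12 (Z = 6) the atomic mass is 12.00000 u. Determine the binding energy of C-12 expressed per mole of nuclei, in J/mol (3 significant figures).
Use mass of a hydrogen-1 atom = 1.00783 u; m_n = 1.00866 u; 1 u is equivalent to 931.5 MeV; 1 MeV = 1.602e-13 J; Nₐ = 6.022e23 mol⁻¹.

Z = 6, so N = A − Z = 12 − 6 = 6.
Total constituent mass: 6 × 1.00783 + 6 × 1.00866 = 12.09894 u
Δm = 12.09894 − 12.00000 = 0.09894 u
Converting to energy: 0.09894 u × 931.5 MeV/u = 92.1626 MeV
Per nucleus in joules: 92.1626 MeV × 1.602e-13 J/MeV = 1.4764e-11 J
Per mole: 1.4764e-11 J × 6.022e23 mol⁻¹ = 8.8909e+12 J/mol

8.89e+12 J/mol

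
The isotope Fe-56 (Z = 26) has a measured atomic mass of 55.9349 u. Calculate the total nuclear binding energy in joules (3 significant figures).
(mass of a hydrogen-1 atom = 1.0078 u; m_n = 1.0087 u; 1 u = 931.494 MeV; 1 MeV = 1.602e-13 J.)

7.89e-11 J

Mass of separated nucleons = 26(1.0078) + 30(1.0087) = 26.2028 + 30.2610 = 56.4638 u
The mass defect is 56.4638 − 55.9349 = 0.5289 u.
E_B = 0.5289 × 931.494 = 492.667 MeV
In joules: 492.667 MeV × 1.602e-13 J/MeV = 7.8925e-11 J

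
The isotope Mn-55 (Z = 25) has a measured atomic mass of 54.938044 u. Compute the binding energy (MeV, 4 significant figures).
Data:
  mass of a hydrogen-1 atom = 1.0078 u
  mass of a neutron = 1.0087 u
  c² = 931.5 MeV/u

482.5 MeV

The nucleus contains 25 protons and 55 − 25 = 30 neutrons.
Mass of separated nucleons = 25(1.0078) + 30(1.0087) = 25.1950 + 30.2610 = 55.4560 u
The mass defect is 55.4560 − 54.938044 = 0.517956 u.
Converting to energy: 0.517956 u × 931.5 MeV/u = 482.476 MeV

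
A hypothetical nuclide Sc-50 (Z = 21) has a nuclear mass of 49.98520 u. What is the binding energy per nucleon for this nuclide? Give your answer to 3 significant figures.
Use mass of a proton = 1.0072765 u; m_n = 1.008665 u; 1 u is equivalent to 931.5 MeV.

Σm = 21·m_p + 29·m_n = 21.1528065 + 29.251285 = 50.4040915 u
Mass defect Δm = 50.4040915 − 49.98520 = 0.4188915 u
Converting to energy: 0.4188915 u × 931.5 MeV/u = 390.197 MeV
Dividing by A = 50 gives 7.804 MeV per nucleon.

7.80 MeV/nucleon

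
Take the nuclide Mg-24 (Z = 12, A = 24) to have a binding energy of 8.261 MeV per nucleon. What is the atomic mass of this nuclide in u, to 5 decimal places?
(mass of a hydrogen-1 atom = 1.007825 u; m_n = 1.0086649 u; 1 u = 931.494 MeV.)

23.98503 u

Total binding energy = 24 × 8.261 = 198.264 MeV
Mass defect = 198.264 MeV / (931.494 MeV/u) = 0.2128452 u
Constituent mass = 12(1.007825) + 12(1.0086649) = 24.1978788 u
Atomic mass = 24.1978788 − 0.2128452 = 23.9850336 u ≈ 23.98503 u (to 5 decimal places)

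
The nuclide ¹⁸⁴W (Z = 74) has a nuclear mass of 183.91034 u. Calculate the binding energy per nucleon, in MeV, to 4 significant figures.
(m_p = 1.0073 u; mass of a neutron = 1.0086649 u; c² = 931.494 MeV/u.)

8.014 MeV/nucleon

The nucleus contains 74 protons and 184 − 74 = 110 neutrons.
Mass of separated nucleons = 74(1.0073) + 110(1.0086649) = 74.5402 + 110.9531390 = 185.4933390 u
Mass defect Δm = 185.4933390 − 183.91034 = 1.5829990 u
Binding energy = Δm·c² = 1.5829990 × 931.494 MeV/u = 1474.55 MeV
BE/A = 1474.55 MeV / 184 = 8.014 MeV/nucleon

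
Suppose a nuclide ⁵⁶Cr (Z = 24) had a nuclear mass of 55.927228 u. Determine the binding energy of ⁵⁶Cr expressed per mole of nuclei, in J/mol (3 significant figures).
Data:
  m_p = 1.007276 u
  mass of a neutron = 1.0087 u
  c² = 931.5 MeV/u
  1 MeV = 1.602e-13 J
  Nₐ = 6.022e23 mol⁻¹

4.73e+13 J/mol

Z = 24, so N = A − Z = 56 − 24 = 32.
Mass of separated nucleons = 24(1.007276) + 32(1.0087) = 24.174624 + 32.2784 = 56.453024 u
Mass defect Δm = 56.453024 − 55.927228 = 0.525796 u
E_B = 0.525796 × 931.5 = 489.779 MeV
Per nucleus in joules: 489.779 MeV × 1.602e-13 J/MeV = 7.8463e-11 J
Per mole: 7.8463e-11 J × 6.022e23 mol⁻¹ = 4.7250e+13 J/mol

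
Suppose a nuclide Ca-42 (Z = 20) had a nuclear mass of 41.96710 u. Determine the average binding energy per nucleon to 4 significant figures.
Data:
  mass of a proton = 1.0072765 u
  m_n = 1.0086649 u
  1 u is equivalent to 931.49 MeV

The nucleus contains 20 protons and 42 − 20 = 22 neutrons.
Total constituent mass: 20 × 1.0072765 + 22 × 1.0086649 = 42.3361578 u
Δm = 42.3361578 − 41.96710 = 0.3690578 u
E_B = 0.3690578 × 931.49 = 343.774 MeV
BE/A = 343.774 MeV / 42 = 8.185 MeV/nucleon

8.185 MeV/nucleon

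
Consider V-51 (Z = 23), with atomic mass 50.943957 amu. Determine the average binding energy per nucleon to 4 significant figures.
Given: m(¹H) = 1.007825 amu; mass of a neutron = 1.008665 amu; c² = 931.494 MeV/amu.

8.742 MeV/nucleon

Σm = 23·m(¹H) + 28·m_n = 23.179975 + 28.242620 = 51.422595 amu
Δm = 51.422595 − 50.943957 = 0.478638 amu
Binding energy = Δm·c² = 0.478638 × 931.494 MeV/amu = 445.848 MeV
BE/A = 445.848 MeV / 51 = 8.742 MeV/nucleon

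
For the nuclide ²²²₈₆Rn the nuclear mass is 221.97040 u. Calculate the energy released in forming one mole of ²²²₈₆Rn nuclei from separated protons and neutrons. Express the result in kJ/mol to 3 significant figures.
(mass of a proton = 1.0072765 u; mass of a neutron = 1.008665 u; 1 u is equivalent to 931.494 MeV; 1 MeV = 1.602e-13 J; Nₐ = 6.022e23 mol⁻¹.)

With 86 protons and 136 neutrons (A = 222):
Σm = 86·m_p + 136·m_n = 86.6257790 + 137.178440 = 223.8042190 u
Δm = 223.8042190 − 221.97040 = 1.8338190 u
E_B = 1.8338190 × 931.494 = 1708.19 MeV
Per nucleus in joules: 1708.19 MeV × 1.602e-13 J/MeV = 2.7365e-10 J
Per mole: 2.7365e-10 J × 6.022e23 mol⁻¹ = 1.6479e+14 J/mol

1.65e+11 kJ/mol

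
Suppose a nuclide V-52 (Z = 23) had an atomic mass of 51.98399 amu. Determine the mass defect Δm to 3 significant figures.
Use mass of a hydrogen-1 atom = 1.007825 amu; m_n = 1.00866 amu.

0.447 amu

Total constituent mass: 23 × 1.007825 + 29 × 1.00866 = 52.431115 amu
The mass defect is 52.431115 − 51.98399 = 0.447125 amu.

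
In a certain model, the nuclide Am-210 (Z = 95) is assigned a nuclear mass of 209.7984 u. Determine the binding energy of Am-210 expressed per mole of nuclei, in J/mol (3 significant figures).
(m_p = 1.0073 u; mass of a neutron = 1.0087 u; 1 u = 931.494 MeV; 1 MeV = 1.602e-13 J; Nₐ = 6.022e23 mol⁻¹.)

1.70e+14 J/mol

Total constituent mass: 95 × 1.0073 + 115 × 1.0087 = 211.6940 u
Mass defect Δm = 211.6940 − 209.7984 = 1.8956 u
E_B = 1.8956 × 931.494 = 1765.74 MeV
Per nucleus in joules: 1765.74 MeV × 1.602e-13 J/MeV = 2.8287e-10 J
Per mole: 2.8287e-10 J × 6.022e23 mol⁻¹ = 1.7034e+14 J/mol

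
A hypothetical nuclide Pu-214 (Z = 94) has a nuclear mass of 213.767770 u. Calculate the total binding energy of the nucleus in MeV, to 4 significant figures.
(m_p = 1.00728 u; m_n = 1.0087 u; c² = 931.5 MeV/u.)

1826 MeV

The nucleus contains 94 protons and 214 − 94 = 120 neutrons.
Σm = 94·m_p + 120·m_n = 94.68432 + 121.0440 = 215.72832 u
Mass defect Δm = 215.72832 − 213.767770 = 1.960550 u
Binding energy = Δm·c² = 1.960550 × 931.5 MeV/u = 1826.25 MeV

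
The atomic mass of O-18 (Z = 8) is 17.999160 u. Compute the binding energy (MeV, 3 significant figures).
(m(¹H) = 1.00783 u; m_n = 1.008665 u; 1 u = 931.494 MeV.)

Z = 8, so N = A − Z = 18 − 8 = 10.
Mass of separated nucleons = 8(1.00783) + 10(1.008665) = 8.06264 + 10.086650 = 18.149290 u
Δm = 18.149290 − 17.999160 = 0.150130 u
E_B = 0.150130 × 931.494 = 139.845 MeV

140 MeV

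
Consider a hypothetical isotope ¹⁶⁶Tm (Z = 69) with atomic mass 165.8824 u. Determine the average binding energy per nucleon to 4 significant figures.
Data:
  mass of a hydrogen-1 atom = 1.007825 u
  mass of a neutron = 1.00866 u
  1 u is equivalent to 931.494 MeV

With 69 protons and 97 neutrons (A = 166):
Mass of separated nucleons = 69(1.007825) + 97(1.00866) = 69.539925 + 97.84002 = 167.379945 u
Δm = 167.379945 − 165.8824 = 1.497545 u
Binding energy = Δm·c² = 1.497545 × 931.494 MeV/u = 1394.95 MeV
BE/A = 1394.95 MeV / 166 = 8.403 MeV/nucleon

8.403 MeV/nucleon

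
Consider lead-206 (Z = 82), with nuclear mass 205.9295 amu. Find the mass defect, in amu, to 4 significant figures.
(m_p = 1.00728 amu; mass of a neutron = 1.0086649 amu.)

1.742 amu

With 82 protons and 124 neutrons (A = 206):
Mass of separated nucleons = 82(1.00728) + 124(1.0086649) = 82.59696 + 125.0744476 = 207.6714076 amu
Mass defect Δm = 207.6714076 − 205.9295 = 1.7419076 amu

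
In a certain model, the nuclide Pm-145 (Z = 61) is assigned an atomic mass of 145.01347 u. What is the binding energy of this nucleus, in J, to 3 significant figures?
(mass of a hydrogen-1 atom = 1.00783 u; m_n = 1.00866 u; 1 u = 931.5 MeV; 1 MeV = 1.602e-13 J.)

1.78e-10 J

The nucleus contains 61 protons and 145 − 61 = 84 neutrons.
Total constituent mass: 61 × 1.00783 + 84 × 1.00866 = 146.20507 u
Mass defect Δm = 146.20507 − 145.01347 = 1.19160 u
Binding energy = Δm·c² = 1.19160 × 931.5 MeV/u = 1109.98 MeV
In joules: 1109.98 MeV × 1.602e-13 J/MeV = 1.7782e-10 J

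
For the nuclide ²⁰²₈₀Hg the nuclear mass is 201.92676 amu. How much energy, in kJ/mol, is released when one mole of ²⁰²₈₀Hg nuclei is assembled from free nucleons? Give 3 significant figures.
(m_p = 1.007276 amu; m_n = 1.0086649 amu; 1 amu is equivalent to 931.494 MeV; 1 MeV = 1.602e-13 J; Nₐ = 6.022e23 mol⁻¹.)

1.54e+11 kJ/mol

Z = 80, so N = A − Z = 202 − 80 = 122.
Total constituent mass: 80 × 1.007276 + 122 × 1.0086649 = 203.6391978 amu
The mass defect is 203.6391978 − 201.92676 = 1.7124378 amu.
Binding energy = Δm·c² = 1.7124378 × 931.494 MeV/amu = 1595.13 MeV
Per nucleus in joules: 1595.13 MeV × 1.602e-13 J/MeV = 2.5554e-10 J
Per mole: 2.5554e-10 J × 6.022e23 mol⁻¹ = 1.5389e+14 J/mol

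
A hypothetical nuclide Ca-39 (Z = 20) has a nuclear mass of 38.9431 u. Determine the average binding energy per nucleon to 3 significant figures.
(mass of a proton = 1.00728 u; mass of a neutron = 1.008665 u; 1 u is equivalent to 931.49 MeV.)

Z = 20, so N = A − Z = 39 − 20 = 19.
Total constituent mass: 20 × 1.00728 + 19 × 1.008665 = 39.310235 u
The mass defect is 39.310235 − 38.9431 = 0.367135 u.
E_B = 0.367135 × 931.49 = 341.983 MeV
Dividing by A = 39 gives 8.769 MeV per nucleon.

8.77 MeV/nucleon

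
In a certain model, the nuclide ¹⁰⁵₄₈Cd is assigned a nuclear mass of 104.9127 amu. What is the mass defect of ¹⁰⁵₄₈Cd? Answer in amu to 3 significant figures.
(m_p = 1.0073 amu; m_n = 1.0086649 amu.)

With 48 protons and 57 neutrons (A = 105):
Total constituent mass: 48 × 1.0073 + 57 × 1.0086649 = 105.8442993 amu
Mass defect Δm = 105.8442993 − 104.9127 = 0.9315993 amu

0.932 amu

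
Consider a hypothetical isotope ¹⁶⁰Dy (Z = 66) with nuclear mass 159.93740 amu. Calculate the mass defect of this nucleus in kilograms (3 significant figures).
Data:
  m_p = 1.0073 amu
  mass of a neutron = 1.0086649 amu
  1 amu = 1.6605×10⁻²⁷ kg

Z = 66, so N = A − Z = 160 − 66 = 94.
Total constituent mass: 66 × 1.0073 + 94 × 1.0086649 = 161.2963006 amu
Δm = 161.2963006 − 159.93740 = 1.3589006 amu
In SI units: 1.3589006 amu × 1.6605×10⁻²⁷ kg/amu = 2.2565e-27 kg

2.26e-27 kg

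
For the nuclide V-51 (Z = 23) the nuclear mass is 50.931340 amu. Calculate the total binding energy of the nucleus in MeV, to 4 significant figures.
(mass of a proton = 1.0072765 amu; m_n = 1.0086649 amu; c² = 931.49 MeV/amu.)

445.8 MeV

The nucleus contains 23 protons and 51 − 23 = 28 neutrons.
Total constituent mass: 23 × 1.0072765 + 28 × 1.0086649 = 51.4099767 amu
The mass defect is 51.4099767 − 50.931340 = 0.4786367 amu.
Binding energy = Δm·c² = 0.4786367 × 931.49 MeV/amu = 445.845 MeV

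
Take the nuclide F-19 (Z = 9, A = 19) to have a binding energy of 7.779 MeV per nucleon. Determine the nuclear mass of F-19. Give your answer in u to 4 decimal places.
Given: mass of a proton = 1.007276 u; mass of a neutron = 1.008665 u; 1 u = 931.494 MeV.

18.9935 u

Total binding energy = 19 × 7.779 = 147.801 MeV
Mass defect = 147.801 MeV / (931.494 MeV/u) = 0.158671 u
Constituent mass = 9(1.007276) + 10(1.008665) = 19.152134 u
Nuclear mass = 19.152134 − 0.158671 = 18.993463 u ≈ 18.9935 u (to 4 decimal places)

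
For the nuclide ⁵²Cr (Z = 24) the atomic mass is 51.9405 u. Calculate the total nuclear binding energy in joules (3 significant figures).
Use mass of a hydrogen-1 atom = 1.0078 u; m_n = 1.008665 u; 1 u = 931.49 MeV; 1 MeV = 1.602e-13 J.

7.30e-11 J

Σm = 24·m(¹H) + 28·m_n = 24.1872 + 28.242620 = 52.429820 u
Δm = 52.429820 − 51.9405 = 0.489320 u
Binding energy = Δm·c² = 0.489320 × 931.49 MeV/u = 455.797 MeV
In joules: 455.797 MeV × 1.602e-13 J/MeV = 7.3019e-11 J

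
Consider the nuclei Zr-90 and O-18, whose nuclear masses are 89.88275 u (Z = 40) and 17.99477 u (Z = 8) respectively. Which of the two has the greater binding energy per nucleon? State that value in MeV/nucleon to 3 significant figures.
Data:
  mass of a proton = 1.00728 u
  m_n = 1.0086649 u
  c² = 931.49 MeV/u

Zr-90; 8.71 MeV/nucleon

Zr-90: Σm = 40(1.00728) + 50(1.0086649) = 90.7244450 u; Δm = 0.8416950 u; E_B = 784.03 MeV; E_B/A = 8.711 MeV
O-18: Σm = 8(1.00728) + 10(1.0086649) = 18.1448890 u; Δm = 0.1501190 u; E_B = 139.834 MeV; E_B/A = 7.769 MeV
Zr-90 has the higher binding energy per nucleon, so it is the more tightly bound nucleus.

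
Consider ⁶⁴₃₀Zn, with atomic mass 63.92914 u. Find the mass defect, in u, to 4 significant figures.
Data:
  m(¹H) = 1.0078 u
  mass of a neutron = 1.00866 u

The nucleus contains 30 protons and 64 − 30 = 34 neutrons.
Total constituent mass: 30 × 1.0078 + 34 × 1.00866 = 64.52844 u
Δm = 64.52844 − 63.92914 = 0.59930 u

0.5993 u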